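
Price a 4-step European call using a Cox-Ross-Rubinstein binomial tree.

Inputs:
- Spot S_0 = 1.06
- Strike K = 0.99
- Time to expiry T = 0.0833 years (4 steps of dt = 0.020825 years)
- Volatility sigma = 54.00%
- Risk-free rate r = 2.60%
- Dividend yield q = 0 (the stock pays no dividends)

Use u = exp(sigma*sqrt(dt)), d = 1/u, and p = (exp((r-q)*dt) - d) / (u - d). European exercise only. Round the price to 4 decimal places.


Answer: Price = V(0,0) = 0.1093

Derivation:
dt = T/N = 0.020825
u = exp(sigma*sqrt(dt)) = 1.081043; d = 1/u = 0.925032
p = (exp((r-q)*dt) - d) / (u - d) = 0.484000
Discount per step: exp(-r*dt) = 0.999459
Stock lattice S(k, i) with i counting down-moves:
  k=0: S(0,0) = 1.0600
  k=1: S(1,0) = 1.1459; S(1,1) = 0.9805
  k=2: S(2,0) = 1.2388; S(2,1) = 1.0600; S(2,2) = 0.9070
  k=3: S(3,0) = 1.3392; S(3,1) = 1.1459; S(3,2) = 0.9805; S(3,3) = 0.8390
  k=4: S(4,0) = 1.4477; S(4,1) = 1.2388; S(4,2) = 1.0600; S(4,3) = 0.9070; S(4,4) = 0.7761
Terminal payoffs V(N, i) = max(S_T - K, 0):
  V(4,0) = 0.457699; V(4,1) = 0.248774; V(4,2) = 0.070000; V(4,3) = 0.000000; V(4,4) = 0.000000
Backward induction: V(k, i) = exp(-r*dt) * [p * V(k+1, i) + (1-p) * V(k+1, i+1)].
  V(3,0) = exp(-r*dt) * [p*0.457699 + (1-p)*0.248774] = 0.349705
  V(3,1) = exp(-r*dt) * [p*0.248774 + (1-p)*0.070000] = 0.156442
  V(3,2) = exp(-r*dt) * [p*0.070000 + (1-p)*0.000000] = 0.033862
  V(3,3) = exp(-r*dt) * [p*0.000000 + (1-p)*0.000000] = 0.000000
  V(2,0) = exp(-r*dt) * [p*0.349705 + (1-p)*0.156442] = 0.249846
  V(2,1) = exp(-r*dt) * [p*0.156442 + (1-p)*0.033862] = 0.093140
  V(2,2) = exp(-r*dt) * [p*0.033862 + (1-p)*0.000000] = 0.016380
  V(1,0) = exp(-r*dt) * [p*0.249846 + (1-p)*0.093140] = 0.168894
  V(1,1) = exp(-r*dt) * [p*0.093140 + (1-p)*0.016380] = 0.053503
  V(0,0) = exp(-r*dt) * [p*0.168894 + (1-p)*0.053503] = 0.109293


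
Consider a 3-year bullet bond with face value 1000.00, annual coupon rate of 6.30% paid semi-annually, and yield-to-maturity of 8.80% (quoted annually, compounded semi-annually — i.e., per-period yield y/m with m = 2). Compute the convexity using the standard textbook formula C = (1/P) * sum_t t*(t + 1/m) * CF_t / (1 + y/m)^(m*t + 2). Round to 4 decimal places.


Coupon per period c = face * coupon_rate / m = 31.500000
Periods per year m = 2; per-period yield y/m = 0.044000
Number of cashflows N = 6
Cashflows (t years, CF_t, discount factor 1/(1+y/m)^(m*t), PV):
  t = 0.5000: CF_t = 31.500000, DF = 0.957854, PV = 30.172414
  t = 1.0000: CF_t = 31.500000, DF = 0.917485, PV = 28.900779
  t = 1.5000: CF_t = 31.500000, DF = 0.878817, PV = 27.682739
  t = 2.0000: CF_t = 31.500000, DF = 0.841779, PV = 26.516034
  t = 2.5000: CF_t = 31.500000, DF = 0.806302, PV = 25.398500
  t = 3.0000: CF_t = 1031.500000, DF = 0.772320, PV = 796.647578
Price P = sum_t PV_t = 935.318044
Convexity numerator sum_t t*(t + 1/m) * CF_t / (1+y/m)^(m*t + 2):
  t = 0.5000: term = 13.841369
  t = 1.0000: term = 39.774050
  t = 1.5000: term = 76.195499
  t = 2.0000: term = 121.640323
  t = 2.5000: term = 174.770580
  t = 3.0000: term = 7674.578666
Convexity = (1/P) * sum = 8100.800487 / 935.318044 = 8.661012

Answer: Convexity = 8.6610


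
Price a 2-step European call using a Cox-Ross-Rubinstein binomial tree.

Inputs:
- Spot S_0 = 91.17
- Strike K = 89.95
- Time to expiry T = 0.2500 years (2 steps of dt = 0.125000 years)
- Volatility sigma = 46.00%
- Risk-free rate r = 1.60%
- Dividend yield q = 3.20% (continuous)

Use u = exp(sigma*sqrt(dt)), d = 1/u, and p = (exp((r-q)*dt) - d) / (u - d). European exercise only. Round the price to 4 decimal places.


Answer: Price = V(0,0) = 8.0250

Derivation:
dt = T/N = 0.125000
u = exp(sigma*sqrt(dt)) = 1.176607; d = 1/u = 0.849902
p = (exp((r-q)*dt) - d) / (u - d) = 0.453315
Discount per step: exp(-r*dt) = 0.998002
Stock lattice S(k, i) with i counting down-moves:
  k=0: S(0,0) = 91.1700
  k=1: S(1,0) = 107.2712; S(1,1) = 77.4855
  k=2: S(2,0) = 126.2160; S(2,1) = 91.1700; S(2,2) = 65.8551
Terminal payoffs V(N, i) = max(S_T - K, 0):
  V(2,0) = 36.266037; V(2,1) = 1.220000; V(2,2) = 0.000000
Backward induction: V(k, i) = exp(-r*dt) * [p * V(k+1, i) + (1-p) * V(k+1, i+1)].
  V(1,0) = exp(-r*dt) * [p*36.266037 + (1-p)*1.220000] = 17.072719
  V(1,1) = exp(-r*dt) * [p*1.220000 + (1-p)*0.000000] = 0.551939
  V(0,0) = exp(-r*dt) * [p*17.072719 + (1-p)*0.551939] = 8.024993


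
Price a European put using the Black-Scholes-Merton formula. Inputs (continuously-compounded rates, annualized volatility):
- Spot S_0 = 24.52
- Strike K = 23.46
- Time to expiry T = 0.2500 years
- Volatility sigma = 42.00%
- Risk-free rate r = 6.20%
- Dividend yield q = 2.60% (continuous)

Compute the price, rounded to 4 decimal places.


d1 = (ln(S/K) + (r - q + 0.5*sigma^2) * T) / (sigma * sqrt(T)) = 0.35829651
d2 = d1 - sigma * sqrt(T) = 0.14829651
exp(-rT) = 0.98461951; exp(-qT) = 0.99352108
P = K * exp(-rT) * N(-d2) - S_0 * exp(-qT) * N(-d1)
N(-d1) = 0.36006071; N(-d2) = 0.44105438
P = 23.4600 * 0.98461951 * 0.44105438 - 24.5200 * 0.99352108 * 0.36006071 = 1.4165

Answer: Price = 1.4165


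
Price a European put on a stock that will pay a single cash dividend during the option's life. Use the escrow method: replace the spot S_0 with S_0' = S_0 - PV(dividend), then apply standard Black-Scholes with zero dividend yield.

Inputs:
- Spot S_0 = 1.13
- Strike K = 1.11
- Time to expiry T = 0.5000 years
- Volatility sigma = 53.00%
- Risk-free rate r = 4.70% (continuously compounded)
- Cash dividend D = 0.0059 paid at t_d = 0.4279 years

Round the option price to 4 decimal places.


Answer: Price = 0.1449

Derivation:
PV(D) = D * exp(-r * t_d) = 0.0059 * 0.98008958 = 0.00578253
S_0' = S_0 - PV(D) = 1.1300 - 0.00578253 = 1.12421747
d1 = (ln(S_0'/K) + (r + sigma^2/2)*T) / (sigma*sqrt(T)) = 0.28404932
d2 = d1 - sigma*sqrt(T) = -0.09071727
exp(-rT) = 0.97677397
N(-d1) = 0.38818629; N(-d2) = 0.53614138
P = K * exp(-rT) * N(-d2) - S_0' * N(-d1) = 1.1100 * 0.97677397 * 0.53614138 - 1.12421747 * 0.38818629 = 0.1449


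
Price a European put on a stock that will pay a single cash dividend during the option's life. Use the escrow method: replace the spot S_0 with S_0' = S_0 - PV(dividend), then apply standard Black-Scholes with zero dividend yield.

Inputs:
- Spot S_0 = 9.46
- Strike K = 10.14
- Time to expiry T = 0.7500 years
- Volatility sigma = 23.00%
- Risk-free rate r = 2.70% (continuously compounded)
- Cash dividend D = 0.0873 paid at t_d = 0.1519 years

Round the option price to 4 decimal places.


Answer: Price = 1.0803

Derivation:
PV(D) = D * exp(-r * t_d) = 0.0873 * 0.99590710 = 0.08694269
S_0' = S_0 - PV(D) = 9.4600 - 0.08694269 = 9.37305731
d1 = (ln(S_0'/K) + (r + sigma^2/2)*T) / (sigma*sqrt(T)) = -0.19359392
d2 = d1 - sigma*sqrt(T) = -0.39277976
exp(-rT) = 0.97995365
N(-d1) = 0.57675307; N(-d2) = 0.65275892
P = K * exp(-rT) * N(-d2) - S_0' * N(-d1) = 10.1400 * 0.97995365 * 0.65275892 - 9.37305731 * 0.57675307 = 1.0803


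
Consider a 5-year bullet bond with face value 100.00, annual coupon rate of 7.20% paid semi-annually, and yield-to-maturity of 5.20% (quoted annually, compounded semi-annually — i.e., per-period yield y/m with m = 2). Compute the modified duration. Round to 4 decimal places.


Coupon per period c = face * coupon_rate / m = 3.600000
Periods per year m = 2; per-period yield y/m = 0.026000
Number of cashflows N = 10
Cashflows (t years, CF_t, discount factor 1/(1+y/m)^(m*t), PV):
  t = 0.5000: CF_t = 3.600000, DF = 0.974659, PV = 3.508772
  t = 1.0000: CF_t = 3.600000, DF = 0.949960, PV = 3.419856
  t = 1.5000: CF_t = 3.600000, DF = 0.925887, PV = 3.333193
  t = 2.0000: CF_t = 3.600000, DF = 0.902424, PV = 3.248726
  t = 2.5000: CF_t = 3.600000, DF = 0.879555, PV = 3.166399
  t = 3.0000: CF_t = 3.600000, DF = 0.857266, PV = 3.086159
  t = 3.5000: CF_t = 3.600000, DF = 0.835542, PV = 3.007953
  t = 4.0000: CF_t = 3.600000, DF = 0.814369, PV = 2.931728
  t = 4.5000: CF_t = 3.600000, DF = 0.793732, PV = 2.857434
  t = 5.0000: CF_t = 103.600000, DF = 0.773618, PV = 80.146793
Price P = sum_t PV_t = 108.707012
First compute Macaulay numerator sum_t t * PV_t:
  t * PV_t at t = 0.5000: 1.754386
  t * PV_t at t = 1.0000: 3.419856
  t * PV_t at t = 1.5000: 4.999789
  t * PV_t at t = 2.0000: 6.497452
  t * PV_t at t = 2.5000: 7.915999
  t * PV_t at t = 3.0000: 9.258478
  t * PV_t at t = 3.5000: 10.527834
  t * PV_t at t = 4.0000: 11.726910
  t * PV_t at t = 4.5000: 12.858454
  t * PV_t at t = 5.0000: 400.733964
Macaulay duration D = 469.693121 / 108.707012 = 4.320725
Modified duration = D / (1 + y/m) = 4.320725 / (1 + 0.026000) = 4.211233

Answer: Modified duration = 4.2112


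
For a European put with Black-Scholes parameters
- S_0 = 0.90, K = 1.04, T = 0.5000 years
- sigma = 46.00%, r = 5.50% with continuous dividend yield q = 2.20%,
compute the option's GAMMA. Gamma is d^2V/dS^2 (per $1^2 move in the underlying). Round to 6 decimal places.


d1 = -0.2311354640; d2 = -0.5564045833
phi(d1) = 0.3884268813; exp(-qT) = 0.9890602788; exp(-rT) = 0.9728746826
Gamma = exp(-qT) * phi(d1) / (S * sigma * sqrt(T)) = 0.9890602788 * 0.3884268813 / (0.9000 * 0.4600 * 0.7071067812) = 1.312341

Answer: Gamma = 1.312341


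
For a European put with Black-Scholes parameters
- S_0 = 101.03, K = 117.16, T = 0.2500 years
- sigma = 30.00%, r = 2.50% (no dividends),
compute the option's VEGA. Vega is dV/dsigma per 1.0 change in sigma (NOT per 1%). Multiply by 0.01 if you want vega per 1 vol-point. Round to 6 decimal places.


Answer: Vega = 13.793093

Derivation:
d1 = -0.8708201301; d2 = -1.0208201301
phi(d1) = 0.2730494451; exp(-qT) = 1.0000000000; exp(-rT) = 0.9937694906
Vega = S * exp(-qT) * phi(d1) * sqrt(T) = 101.0300 * 1.0000000000 * 0.2730494451 * 0.5000000000 = 13.793093


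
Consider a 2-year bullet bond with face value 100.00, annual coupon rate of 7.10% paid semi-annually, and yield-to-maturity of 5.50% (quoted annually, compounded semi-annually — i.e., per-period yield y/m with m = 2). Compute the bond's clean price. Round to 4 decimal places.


Answer: Price = 102.9915

Derivation:
Coupon per period c = face * coupon_rate / m = 3.550000
Periods per year m = 2; per-period yield y/m = 0.027500
Number of cashflows N = 4
Cashflows (t years, CF_t, discount factor 1/(1+y/m)^(m*t), PV):
  t = 0.5000: CF_t = 3.550000, DF = 0.973236, PV = 3.454988
  t = 1.0000: CF_t = 3.550000, DF = 0.947188, PV = 3.362519
  t = 1.5000: CF_t = 3.550000, DF = 0.921838, PV = 3.272524
  t = 2.0000: CF_t = 103.550000, DF = 0.897166, PV = 92.901512
Price P = sum_t PV_t = 102.991542


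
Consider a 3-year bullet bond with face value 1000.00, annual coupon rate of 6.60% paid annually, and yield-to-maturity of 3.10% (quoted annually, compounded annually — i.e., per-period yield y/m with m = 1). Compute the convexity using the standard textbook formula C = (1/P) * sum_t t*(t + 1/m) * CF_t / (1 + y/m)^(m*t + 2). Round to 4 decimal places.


Answer: Convexity = 10.4222

Derivation:
Coupon per period c = face * coupon_rate / m = 66.000000
Periods per year m = 1; per-period yield y/m = 0.031000
Number of cashflows N = 3
Cashflows (t years, CF_t, discount factor 1/(1+y/m)^(m*t), PV):
  t = 1.0000: CF_t = 66.000000, DF = 0.969932, PV = 64.015519
  t = 2.0000: CF_t = 66.000000, DF = 0.940768, PV = 62.090707
  t = 3.0000: CF_t = 1066.000000, DF = 0.912481, PV = 972.705136
Price P = sum_t PV_t = 1098.811362
Convexity numerator sum_t t*(t + 1/m) * CF_t / (1+y/m)^(m*t + 2):
  t = 1.0000: term = 120.447540
  t = 2.0000: term = 350.477809
  t = 3.0000: term = 10981.081740
Convexity = (1/P) * sum = 11452.007089 / 1098.811362 = 10.422178


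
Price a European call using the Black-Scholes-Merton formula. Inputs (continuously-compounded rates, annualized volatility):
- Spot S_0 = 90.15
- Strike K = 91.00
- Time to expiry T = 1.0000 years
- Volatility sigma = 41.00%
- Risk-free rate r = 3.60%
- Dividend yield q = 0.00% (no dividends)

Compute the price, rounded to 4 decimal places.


d1 = (ln(S/K) + (r - q + 0.5*sigma^2) * T) / (sigma * sqrt(T)) = 0.26991571
d2 = d1 - sigma * sqrt(T) = -0.14008429
exp(-rT) = 0.96464029; exp(-qT) = 1.00000000
C = S_0 * exp(-qT) * N(d1) - K * exp(-rT) * N(d2)
N(d1) = 0.60638745; N(d2) = 0.44429670
C = 90.1500 * 1.00000000 * 0.60638745 - 91.0000 * 0.96464029 * 0.44429670 = 15.6645

Answer: Price = 15.6645


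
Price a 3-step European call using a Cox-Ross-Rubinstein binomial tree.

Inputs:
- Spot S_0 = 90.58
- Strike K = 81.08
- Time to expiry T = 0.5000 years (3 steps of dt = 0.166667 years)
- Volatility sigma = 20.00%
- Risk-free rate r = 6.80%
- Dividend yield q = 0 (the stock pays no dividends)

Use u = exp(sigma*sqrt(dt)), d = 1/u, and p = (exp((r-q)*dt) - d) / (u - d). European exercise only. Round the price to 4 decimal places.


Answer: Price = V(0,0) = 13.1110

Derivation:
dt = T/N = 0.166667
u = exp(sigma*sqrt(dt)) = 1.085076; d = 1/u = 0.921595
p = (exp((r-q)*dt) - d) / (u - d) = 0.549318
Discount per step: exp(-r*dt) = 0.988731
Stock lattice S(k, i) with i counting down-moves:
  k=0: S(0,0) = 90.5800
  k=1: S(1,0) = 98.2861; S(1,1) = 83.4781
  k=2: S(2,0) = 106.6479; S(2,1) = 90.5800; S(2,2) = 76.9329
  k=3: S(3,0) = 115.7210; S(3,1) = 98.2861; S(3,2) = 83.4781; S(3,3) = 70.9010
Terminal payoffs V(N, i) = max(S_T - K, 0):
  V(3,0) = 34.641034; V(3,1) = 17.206147; V(3,2) = 2.398055; V(3,3) = 0.000000
Backward induction: V(k, i) = exp(-r*dt) * [p * V(k+1, i) + (1-p) * V(k+1, i+1)].
  V(2,0) = exp(-r*dt) * [p*34.641034 + (1-p)*17.206147] = 26.481619
  V(2,1) = exp(-r*dt) * [p*17.206147 + (1-p)*2.398055] = 10.413719
  V(2,2) = exp(-r*dt) * [p*2.398055 + (1-p)*0.000000] = 1.302451
  V(1,0) = exp(-r*dt) * [p*26.481619 + (1-p)*10.413719] = 19.023289
  V(1,1) = exp(-r*dt) * [p*10.413719 + (1-p)*1.302451] = 6.236357
  V(0,0) = exp(-r*dt) * [p*19.023289 + (1-p)*6.236357] = 13.111017


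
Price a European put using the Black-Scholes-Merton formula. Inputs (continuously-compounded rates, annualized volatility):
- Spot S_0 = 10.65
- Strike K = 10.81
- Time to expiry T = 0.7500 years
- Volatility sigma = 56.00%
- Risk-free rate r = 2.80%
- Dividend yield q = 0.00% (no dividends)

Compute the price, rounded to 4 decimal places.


d1 = (ln(S/K) + (r - q + 0.5*sigma^2) * T) / (sigma * sqrt(T)) = 0.25504089
d2 = d1 - sigma * sqrt(T) = -0.22993333
exp(-rT) = 0.97921896; exp(-qT) = 1.00000000
P = K * exp(-rT) * N(-d2) - S_0 * exp(-qT) * N(-d1)
N(-d1) = 0.39934576; N(-d2) = 0.59092821
P = 10.8100 * 0.97921896 * 0.59092821 - 10.6500 * 1.00000000 * 0.39934576 = 2.0022

Answer: Price = 2.0022


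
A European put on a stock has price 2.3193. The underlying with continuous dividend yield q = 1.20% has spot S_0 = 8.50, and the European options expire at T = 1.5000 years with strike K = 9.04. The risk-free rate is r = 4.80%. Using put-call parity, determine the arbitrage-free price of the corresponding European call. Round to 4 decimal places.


Answer: Call price = 2.2557

Derivation:
Put-call parity: C - P = S_0 * exp(-qT) - K * exp(-rT).
S_0 * exp(-qT) = 8.5000 * 0.98216103 = 8.34836878
K * exp(-rT) = 9.0400 * 0.93053090 = 8.41199930
C = P + S*exp(-qT) - K*exp(-rT)
C = 2.3193 + 8.34836878 - 8.41199930 = 2.2557


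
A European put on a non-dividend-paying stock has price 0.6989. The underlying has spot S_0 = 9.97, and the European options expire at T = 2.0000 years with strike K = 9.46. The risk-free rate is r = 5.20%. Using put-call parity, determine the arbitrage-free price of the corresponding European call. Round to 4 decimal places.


Answer: Call price = 2.1433

Derivation:
Put-call parity: C - P = S_0 * exp(-qT) - K * exp(-rT).
S_0 * exp(-qT) = 9.9700 * 1.00000000 = 9.97000000
K * exp(-rT) = 9.4600 * 0.90122530 = 8.52559131
C = P + S*exp(-qT) - K*exp(-rT)
C = 0.6989 + 9.97000000 - 8.52559131 = 2.1433


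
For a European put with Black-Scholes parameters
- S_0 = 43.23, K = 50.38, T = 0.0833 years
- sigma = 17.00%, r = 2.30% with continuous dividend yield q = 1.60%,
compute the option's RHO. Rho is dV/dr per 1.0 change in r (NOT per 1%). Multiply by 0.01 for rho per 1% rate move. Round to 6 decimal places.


Answer: Rho = -4.184987

Derivation:
d1 = -3.0831126055; d2 = -3.1321775624
phi(d1) = 0.0034419049; exp(-qT) = 0.9986680878; exp(-rT) = 0.9980859342
N(-d2) = 0.9991324255
Rho = -K*T*exp(-rT)*N(-d2) = -50.3800 * 0.0833 * 0.9980859342 * 0.9991324255 = -4.184987


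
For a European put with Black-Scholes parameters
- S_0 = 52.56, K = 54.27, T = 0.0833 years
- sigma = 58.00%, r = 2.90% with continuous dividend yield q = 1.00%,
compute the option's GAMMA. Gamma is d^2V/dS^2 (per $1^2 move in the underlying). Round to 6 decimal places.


Answer: Gamma = 0.045087

Derivation:
d1 = -0.0981041902; d2 = -0.2655022786
phi(d1) = 0.3970270958; exp(-qT) = 0.9991673468; exp(-rT) = 0.9975872155
Gamma = exp(-qT) * phi(d1) / (S * sigma * sqrt(T)) = 0.9991673468 * 0.3970270958 / (52.5600 * 0.5800 * 0.2886173938) = 0.045087


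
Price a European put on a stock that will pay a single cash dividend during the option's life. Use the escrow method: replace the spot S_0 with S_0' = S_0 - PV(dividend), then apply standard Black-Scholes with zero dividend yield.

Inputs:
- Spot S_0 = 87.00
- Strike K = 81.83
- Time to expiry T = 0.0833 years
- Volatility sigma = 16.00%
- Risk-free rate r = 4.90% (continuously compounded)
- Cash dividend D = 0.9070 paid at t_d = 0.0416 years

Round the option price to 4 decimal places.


Answer: Price = 0.2221

Derivation:
PV(D) = D * exp(-r * t_d) = 0.9070 * 0.99796368 = 0.90515305
S_0' = S_0 - PV(D) = 87.0000 - 0.90515305 = 86.09484695
d1 = (ln(S_0'/K) + (r + sigma^2/2)*T) / (sigma*sqrt(T)) = 1.21167280
d2 = d1 - sigma*sqrt(T) = 1.16549402
exp(-rT) = 0.99592662
N(-d1) = 0.11281883; N(-d2) = 0.12190954
P = K * exp(-rT) * N(-d2) - S_0' * N(-d1) = 81.8300 * 0.99592662 * 0.12190954 - 86.09484695 * 0.11281883 = 0.2221


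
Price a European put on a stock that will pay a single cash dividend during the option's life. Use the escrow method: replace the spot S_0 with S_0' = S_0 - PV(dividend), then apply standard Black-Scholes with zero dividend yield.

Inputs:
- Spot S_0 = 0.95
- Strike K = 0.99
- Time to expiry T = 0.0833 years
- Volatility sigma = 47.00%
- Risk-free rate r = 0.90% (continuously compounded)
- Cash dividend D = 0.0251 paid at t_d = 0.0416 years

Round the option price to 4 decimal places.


PV(D) = D * exp(-r * t_d) = 0.0251 * 0.99962567 = 0.02509060
S_0' = S_0 - PV(D) = 0.9500 - 0.02509060 = 0.92490940
d1 = (ln(S_0'/K) + (r + sigma^2/2)*T) / (sigma*sqrt(T)) = -0.42800517
d2 = d1 - sigma*sqrt(T) = -0.56365534
exp(-rT) = 0.99925058
N(-d1) = 0.66567632; N(-d2) = 0.71350564
P = K * exp(-rT) * N(-d2) - S_0' * N(-d1) = 0.9900 * 0.99925058 * 0.71350564 - 0.92490940 * 0.66567632 = 0.0902

Answer: Price = 0.0902


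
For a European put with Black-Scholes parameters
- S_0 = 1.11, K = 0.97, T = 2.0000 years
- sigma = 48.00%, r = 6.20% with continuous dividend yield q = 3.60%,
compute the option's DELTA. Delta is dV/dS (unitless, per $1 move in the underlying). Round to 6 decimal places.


Answer: Delta = -0.250687

Derivation:
d1 = 0.6146219619; d2 = -0.0642005481
phi(d1) = 0.3302786420; exp(-qT) = 0.9305308958; exp(-rT) = 0.8833798409
N(-d1) = 0.2694022036
Delta = -exp(-qT) * N(-d1) = -0.9305308958 * 0.2694022036 = -0.250687


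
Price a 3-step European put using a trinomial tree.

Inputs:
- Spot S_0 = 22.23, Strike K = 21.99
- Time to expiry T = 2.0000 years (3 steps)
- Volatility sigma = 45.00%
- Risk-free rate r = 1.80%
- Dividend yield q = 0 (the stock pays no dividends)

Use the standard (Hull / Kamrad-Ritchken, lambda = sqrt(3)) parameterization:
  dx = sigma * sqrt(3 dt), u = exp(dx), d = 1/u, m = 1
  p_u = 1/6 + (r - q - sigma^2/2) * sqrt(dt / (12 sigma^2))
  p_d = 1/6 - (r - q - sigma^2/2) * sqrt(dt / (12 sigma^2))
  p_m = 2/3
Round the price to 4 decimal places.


dt = T/N = 0.666667; dx = sigma*sqrt(3*dt) = 0.636396
u = exp(dx) = 1.889658; d = 1/u = 0.529196
p_u = 0.123062, p_m = 0.666667, p_d = 0.210272
Discount per step: exp(-r*dt) = 0.988072
Stock lattice S(k, j) with j the centered position index:
  k=0: S(0,+0) = 22.2300
  k=1: S(1,-1) = 11.7640; S(1,+0) = 22.2300; S(1,+1) = 42.0071
  k=2: S(2,-2) = 6.2255; S(2,-1) = 11.7640; S(2,+0) = 22.2300; S(2,+1) = 42.0071; S(2,+2) = 79.3791
  k=3: S(3,-3) = 3.2945; S(3,-2) = 6.2255; S(3,-1) = 11.7640; S(3,+0) = 22.2300; S(3,+1) = 42.0071; S(3,+2) = 79.3791; S(3,+3) = 149.9994
Terminal payoffs V(N, j) = max(K - S_T, 0):
  V(3,-3) = 18.695500; V(3,-2) = 15.764520; V(3,-1) = 10.225969; V(3,+0) = 0.000000; V(3,+1) = 0.000000; V(3,+2) = 0.000000; V(3,+3) = 0.000000
Backward induction: V(k, j) = exp(-r*dt) * [p_u * V(k+1, j+1) + p_m * V(k+1, j) + p_d * V(k+1, j-1)]
  V(2,-2) = exp(-r*dt) * [p_u*10.225969 + p_m*15.764520 + p_d*18.695500] = 15.511973
  V(2,-1) = exp(-r*dt) * [p_u*0.000000 + p_m*10.225969 + p_d*15.764520] = 10.011284
  V(2,+0) = exp(-r*dt) * [p_u*0.000000 + p_m*0.000000 + p_d*10.225969] = 2.124582
  V(2,+1) = exp(-r*dt) * [p_u*0.000000 + p_m*0.000000 + p_d*0.000000] = 0.000000
  V(2,+2) = exp(-r*dt) * [p_u*0.000000 + p_m*0.000000 + p_d*0.000000] = 0.000000
  V(1,-1) = exp(-r*dt) * [p_u*2.124582 + p_m*10.011284 + p_d*15.511973] = 10.075734
  V(1,+0) = exp(-r*dt) * [p_u*0.000000 + p_m*2.124582 + p_d*10.011284] = 3.479472
  V(1,+1) = exp(-r*dt) * [p_u*0.000000 + p_m*0.000000 + p_d*2.124582] = 0.441410
  V(0,+0) = exp(-r*dt) * [p_u*0.441410 + p_m*3.479472 + p_d*10.075734] = 4.439020

Answer: Price = V(0,0) = 4.4390


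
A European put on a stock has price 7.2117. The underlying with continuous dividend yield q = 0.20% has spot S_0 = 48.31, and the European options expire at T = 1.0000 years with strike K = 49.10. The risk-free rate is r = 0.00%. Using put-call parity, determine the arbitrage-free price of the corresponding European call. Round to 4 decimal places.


Answer: Call price = 6.3252

Derivation:
Put-call parity: C - P = S_0 * exp(-qT) - K * exp(-rT).
S_0 * exp(-qT) = 48.3100 * 0.99800200 = 48.21347656
K * exp(-rT) = 49.1000 * 1.00000000 = 49.10000000
C = P + S*exp(-qT) - K*exp(-rT)
C = 7.2117 + 48.21347656 - 49.10000000 = 6.3252


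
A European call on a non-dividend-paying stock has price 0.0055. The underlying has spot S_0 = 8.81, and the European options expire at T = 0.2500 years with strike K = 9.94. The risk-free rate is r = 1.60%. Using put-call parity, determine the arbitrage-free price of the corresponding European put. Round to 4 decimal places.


Put-call parity: C - P = S_0 * exp(-qT) - K * exp(-rT).
S_0 * exp(-qT) = 8.8100 * 1.00000000 = 8.81000000
K * exp(-rT) = 9.9400 * 0.99600799 = 9.90031941
P = C - S*exp(-qT) + K*exp(-rT)
P = 0.0055 - 8.81000000 + 9.90031941 = 1.0958

Answer: Put price = 1.0958


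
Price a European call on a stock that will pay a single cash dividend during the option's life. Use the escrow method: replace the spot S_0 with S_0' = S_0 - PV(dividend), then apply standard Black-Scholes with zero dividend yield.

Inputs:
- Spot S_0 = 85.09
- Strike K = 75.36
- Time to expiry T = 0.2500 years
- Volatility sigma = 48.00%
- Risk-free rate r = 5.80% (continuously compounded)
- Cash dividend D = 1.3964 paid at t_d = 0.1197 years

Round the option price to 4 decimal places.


PV(D) = D * exp(-r * t_d) = 1.3964 * 0.99308144 = 1.38673893
S_0' = S_0 - PV(D) = 85.0900 - 1.38673893 = 83.70326107
d1 = (ln(S_0'/K) + (r + sigma^2/2)*T) / (sigma*sqrt(T)) = 0.61792212
d2 = d1 - sigma*sqrt(T) = 0.37792212
exp(-rT) = 0.98560462
N(d1) = 0.73168666; N(d2) = 0.64725577
C = S_0' * N(d1) - K * exp(-rT) * N(d2) = 83.70326107 * 0.73168666 - 75.3600 * 0.98560462 * 0.64725577 = 13.1695

Answer: Price = 13.1695


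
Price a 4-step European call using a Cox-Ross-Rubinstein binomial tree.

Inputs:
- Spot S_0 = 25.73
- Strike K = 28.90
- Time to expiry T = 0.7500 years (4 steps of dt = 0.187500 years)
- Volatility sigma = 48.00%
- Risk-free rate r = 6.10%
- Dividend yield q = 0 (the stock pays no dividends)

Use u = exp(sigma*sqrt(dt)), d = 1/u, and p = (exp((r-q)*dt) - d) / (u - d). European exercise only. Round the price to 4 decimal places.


dt = T/N = 0.187500
u = exp(sigma*sqrt(dt)) = 1.231024; d = 1/u = 0.812332
p = (exp((r-q)*dt) - d) / (u - d) = 0.475699
Discount per step: exp(-r*dt) = 0.988628
Stock lattice S(k, i) with i counting down-moves:
  k=0: S(0,0) = 25.7300
  k=1: S(1,0) = 31.6742; S(1,1) = 20.9013
  k=2: S(2,0) = 38.9917; S(2,1) = 25.7300; S(2,2) = 16.9788
  k=3: S(3,0) = 47.9998; S(3,1) = 31.6742; S(3,2) = 20.9013; S(3,3) = 13.7924
  k=4: S(4,0) = 59.0888; S(4,1) = 38.9917; S(4,2) = 25.7300; S(4,3) = 16.9788; S(4,4) = 11.2040
Terminal payoffs V(N, i) = max(S_T - K, 0):
  V(4,0) = 30.188836; V(4,1) = 10.091740; V(4,2) = 0.000000; V(4,3) = 0.000000; V(4,4) = 0.000000
Backward induction: V(k, i) = exp(-r*dt) * [p * V(k+1, i) + (1-p) * V(k+1, i+1)].
  V(3,0) = exp(-r*dt) * [p*30.188836 + (1-p)*10.091740] = 19.428416
  V(3,1) = exp(-r*dt) * [p*10.091740 + (1-p)*0.000000] = 4.746034
  V(3,2) = exp(-r*dt) * [p*0.000000 + (1-p)*0.000000] = 0.000000
  V(3,3) = exp(-r*dt) * [p*0.000000 + (1-p)*0.000000] = 0.000000
  V(2,0) = exp(-r*dt) * [p*19.428416 + (1-p)*4.746034] = 11.597023
  V(2,1) = exp(-r*dt) * [p*4.746034 + (1-p)*0.000000] = 2.232007
  V(2,2) = exp(-r*dt) * [p*0.000000 + (1-p)*0.000000] = 0.000000
  V(1,0) = exp(-r*dt) * [p*11.597023 + (1-p)*2.232007] = 6.610888
  V(1,1) = exp(-r*dt) * [p*2.232007 + (1-p)*0.000000] = 1.049689
  V(0,0) = exp(-r*dt) * [p*6.610888 + (1-p)*1.049689] = 3.653122

Answer: Price = V(0,0) = 3.6531


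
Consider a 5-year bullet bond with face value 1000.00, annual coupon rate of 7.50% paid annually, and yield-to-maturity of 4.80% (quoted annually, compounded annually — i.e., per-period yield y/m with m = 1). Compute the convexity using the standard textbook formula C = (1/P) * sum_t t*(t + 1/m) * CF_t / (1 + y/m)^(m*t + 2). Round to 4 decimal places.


Coupon per period c = face * coupon_rate / m = 75.000000
Periods per year m = 1; per-period yield y/m = 0.048000
Number of cashflows N = 5
Cashflows (t years, CF_t, discount factor 1/(1+y/m)^(m*t), PV):
  t = 1.0000: CF_t = 75.000000, DF = 0.954198, PV = 71.564885
  t = 2.0000: CF_t = 75.000000, DF = 0.910495, PV = 68.287104
  t = 3.0000: CF_t = 75.000000, DF = 0.868793, PV = 65.159451
  t = 4.0000: CF_t = 75.000000, DF = 0.829001, PV = 62.175049
  t = 5.0000: CF_t = 1075.000000, DF = 0.791031, PV = 850.358488
Price P = sum_t PV_t = 1117.544977
Convexity numerator sum_t t*(t + 1/m) * CF_t / (1+y/m)^(m*t + 2):
  t = 1.0000: term = 130.318902
  t = 2.0000: term = 373.050291
  t = 3.0000: term = 711.928036
  t = 4.0000: term = 1132.201076
  t = 5.0000: term = 23227.407564
Convexity = (1/P) * sum = 25574.905869 / 1117.544977 = 22.884901

Answer: Convexity = 22.8849


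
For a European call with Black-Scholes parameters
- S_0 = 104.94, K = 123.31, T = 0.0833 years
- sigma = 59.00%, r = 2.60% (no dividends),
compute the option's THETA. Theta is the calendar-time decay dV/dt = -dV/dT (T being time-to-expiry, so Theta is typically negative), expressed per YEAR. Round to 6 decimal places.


Answer: Theta = -30.323125

Derivation:
d1 = -0.8494536409; d2 = -1.0197379032
phi(d1) = 0.2781139722; exp(-qT) = 1.0000000000; exp(-rT) = 0.9978365437
Theta = -S*exp(-qT)*phi(d1)*sigma/(2*sqrt(T)) - r*K*exp(-rT)*N(d2) + q*S*exp(-qT)*N(d1)
N(d1) = 0.1978144580; N(d2) = 0.1539263902; sqrt(T) = 0.2886173938
Term 1 = -104.9400 * 1.0000000000 * 0.2781139722 * 0.5900 / (2 * 0.2886173938) = -29.8306957811
Term 2 = -0.0260 * 123.3100 * 0.9978365437 * 0.1539263902 = -0.4924295828
Term 3 = 0 (no dividend yield, q = 0)
Theta = -29.8306957811 + (-0.4924295828) + (0.0000000000) = -30.323125


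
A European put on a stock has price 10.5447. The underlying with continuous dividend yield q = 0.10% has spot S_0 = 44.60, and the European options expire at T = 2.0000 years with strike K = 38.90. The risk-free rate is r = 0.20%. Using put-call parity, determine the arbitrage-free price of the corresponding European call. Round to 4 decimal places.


Answer: Call price = 16.3109

Derivation:
Put-call parity: C - P = S_0 * exp(-qT) - K * exp(-rT).
S_0 * exp(-qT) = 44.6000 * 0.99800200 = 44.51088914
K * exp(-rT) = 38.9000 * 0.99600799 = 38.74471079
C = P + S*exp(-qT) - K*exp(-rT)
C = 10.5447 + 44.51088914 - 38.74471079 = 16.3109


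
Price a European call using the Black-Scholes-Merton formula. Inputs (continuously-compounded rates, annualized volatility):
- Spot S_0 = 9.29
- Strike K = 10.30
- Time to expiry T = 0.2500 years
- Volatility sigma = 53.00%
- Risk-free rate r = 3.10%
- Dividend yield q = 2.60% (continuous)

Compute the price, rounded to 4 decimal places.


Answer: Price = 0.6042

Derivation:
d1 = (ln(S/K) + (r - q + 0.5*sigma^2) * T) / (sigma * sqrt(T)) = -0.25223714
d2 = d1 - sigma * sqrt(T) = -0.51723714
exp(-rT) = 0.99227995; exp(-qT) = 0.99352108
C = S_0 * exp(-qT) * N(d1) - K * exp(-rT) * N(d2)
N(d1) = 0.40042889; N(d2) = 0.30249531
C = 9.2900 * 0.99352108 * 0.40042889 - 10.3000 * 0.99227995 * 0.30249531 = 0.6042


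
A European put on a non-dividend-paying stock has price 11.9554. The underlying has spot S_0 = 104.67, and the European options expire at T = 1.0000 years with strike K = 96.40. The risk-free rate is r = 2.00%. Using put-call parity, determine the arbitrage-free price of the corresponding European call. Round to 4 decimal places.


Answer: Call price = 22.1342

Derivation:
Put-call parity: C - P = S_0 * exp(-qT) - K * exp(-rT).
S_0 * exp(-qT) = 104.6700 * 1.00000000 = 104.67000000
K * exp(-rT) = 96.4000 * 0.98019867 = 94.49115211
C = P + S*exp(-qT) - K*exp(-rT)
C = 11.9554 + 104.67000000 - 94.49115211 = 22.1342


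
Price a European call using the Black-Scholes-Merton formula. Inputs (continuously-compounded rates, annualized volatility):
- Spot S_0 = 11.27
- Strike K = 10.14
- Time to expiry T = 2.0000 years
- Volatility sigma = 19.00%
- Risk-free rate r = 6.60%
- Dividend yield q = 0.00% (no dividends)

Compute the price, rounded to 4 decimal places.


Answer: Price = 2.6602

Derivation:
d1 = (ln(S/K) + (r - q + 0.5*sigma^2) * T) / (sigma * sqrt(T)) = 1.01881556
d2 = d1 - sigma * sqrt(T) = 0.75011499
exp(-rT) = 0.87634100; exp(-qT) = 1.00000000
C = S_0 * exp(-qT) * N(d1) - K * exp(-rT) * N(d2)
N(d1) = 0.84585473; N(d2) = 0.77340727
C = 11.2700 * 1.00000000 * 0.84585473 - 10.1400 * 0.87634100 * 0.77340727 = 2.6602


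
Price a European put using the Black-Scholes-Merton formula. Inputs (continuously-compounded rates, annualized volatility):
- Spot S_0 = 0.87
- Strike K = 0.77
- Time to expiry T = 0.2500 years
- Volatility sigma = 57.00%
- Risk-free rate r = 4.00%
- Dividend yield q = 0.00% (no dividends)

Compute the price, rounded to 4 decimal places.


Answer: Price = 0.0483

Derivation:
d1 = (ln(S/K) + (r - q + 0.5*sigma^2) * T) / (sigma * sqrt(T)) = 0.60601823
d2 = d1 - sigma * sqrt(T) = 0.32101823
exp(-rT) = 0.99004983; exp(-qT) = 1.00000000
P = K * exp(-rT) * N(-d2) - S_0 * exp(-qT) * N(-d1)
N(-d1) = 0.27225132; N(-d2) = 0.37409829
P = 0.7700 * 0.99004983 * 0.37409829 - 0.8700 * 1.00000000 * 0.27225132 = 0.0483


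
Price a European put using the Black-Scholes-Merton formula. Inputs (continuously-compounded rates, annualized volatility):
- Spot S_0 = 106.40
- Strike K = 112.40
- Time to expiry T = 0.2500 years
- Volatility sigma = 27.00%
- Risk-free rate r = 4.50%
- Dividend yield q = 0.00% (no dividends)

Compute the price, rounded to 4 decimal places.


Answer: Price = 8.5272

Derivation:
d1 = (ln(S/K) + (r - q + 0.5*sigma^2) * T) / (sigma * sqrt(T)) = -0.25552489
d2 = d1 - sigma * sqrt(T) = -0.39052489
exp(-rT) = 0.98881304; exp(-qT) = 1.00000000
P = K * exp(-rT) * N(-d2) - S_0 * exp(-qT) * N(-d1)
N(-d1) = 0.60084114; N(-d2) = 0.65192577
P = 112.4000 * 0.98881304 * 0.65192577 - 106.4000 * 1.00000000 * 0.60084114 = 8.5272


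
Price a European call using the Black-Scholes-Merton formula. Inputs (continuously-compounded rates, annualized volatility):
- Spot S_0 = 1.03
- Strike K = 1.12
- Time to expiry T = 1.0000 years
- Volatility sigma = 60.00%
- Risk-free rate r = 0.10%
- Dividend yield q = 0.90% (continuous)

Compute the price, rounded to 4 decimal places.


d1 = (ln(S/K) + (r - q + 0.5*sigma^2) * T) / (sigma * sqrt(T)) = 0.14705019
d2 = d1 - sigma * sqrt(T) = -0.45294981
exp(-rT) = 0.99900050; exp(-qT) = 0.99104038
C = S_0 * exp(-qT) * N(d1) - K * exp(-rT) * N(d2)
N(d1) = 0.55845380; N(d2) = 0.32529244
C = 1.0300 * 0.99104038 * 0.55845380 - 1.1200 * 0.99900050 * 0.32529244 = 0.2061

Answer: Price = 0.2061


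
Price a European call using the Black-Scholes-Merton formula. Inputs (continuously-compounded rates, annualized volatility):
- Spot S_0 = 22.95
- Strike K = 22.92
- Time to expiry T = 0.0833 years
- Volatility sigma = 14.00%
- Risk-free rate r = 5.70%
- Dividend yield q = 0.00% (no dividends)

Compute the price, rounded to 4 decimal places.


Answer: Price = 0.4422

Derivation:
d1 = (ln(S/K) + (r - q + 0.5*sigma^2) * T) / (sigma * sqrt(T)) = 0.17008391
d2 = d1 - sigma * sqrt(T) = 0.12967748
exp(-rT) = 0.99526315; exp(-qT) = 1.00000000
C = S_0 * exp(-qT) * N(d1) - K * exp(-rT) * N(d2)
N(d1) = 0.56752793; N(d2) = 0.55158920
C = 22.9500 * 1.00000000 * 0.56752793 - 22.9200 * 0.99526315 * 0.55158920 = 0.4422


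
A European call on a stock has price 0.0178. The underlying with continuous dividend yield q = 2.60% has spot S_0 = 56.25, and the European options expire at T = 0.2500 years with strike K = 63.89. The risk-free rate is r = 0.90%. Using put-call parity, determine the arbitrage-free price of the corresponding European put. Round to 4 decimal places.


Put-call parity: C - P = S_0 * exp(-qT) - K * exp(-rT).
S_0 * exp(-qT) = 56.2500 * 0.99352108 = 55.88556071
K * exp(-rT) = 63.8900 * 0.99775253 = 63.74640910
P = C - S*exp(-qT) + K*exp(-rT)
P = 0.0178 - 55.88556071 + 63.74640910 = 7.8786

Answer: Put price = 7.8786


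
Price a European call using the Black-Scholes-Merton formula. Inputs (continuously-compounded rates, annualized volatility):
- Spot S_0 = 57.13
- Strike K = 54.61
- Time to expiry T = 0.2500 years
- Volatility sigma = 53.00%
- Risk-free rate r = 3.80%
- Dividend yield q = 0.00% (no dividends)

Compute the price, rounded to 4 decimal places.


Answer: Price = 7.5036

Derivation:
d1 = (ln(S/K) + (r - q + 0.5*sigma^2) * T) / (sigma * sqrt(T)) = 0.33858436
d2 = d1 - sigma * sqrt(T) = 0.07358436
exp(-rT) = 0.99054498; exp(-qT) = 1.00000000
C = S_0 * exp(-qT) * N(d1) - K * exp(-rT) * N(d2)
N(d1) = 0.63253857; N(d2) = 0.52932944
C = 57.1300 * 1.00000000 * 0.63253857 - 54.6100 * 0.99054498 * 0.52932944 = 7.5036


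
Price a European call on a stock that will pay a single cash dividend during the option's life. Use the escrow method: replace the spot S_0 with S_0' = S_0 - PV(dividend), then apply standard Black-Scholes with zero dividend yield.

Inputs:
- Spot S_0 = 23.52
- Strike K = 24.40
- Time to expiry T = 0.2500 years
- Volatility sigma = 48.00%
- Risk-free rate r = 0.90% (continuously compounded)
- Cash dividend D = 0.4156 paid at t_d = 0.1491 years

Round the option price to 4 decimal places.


Answer: Price = 1.6993

Derivation:
PV(D) = D * exp(-r * t_d) = 0.4156 * 0.99865900 = 0.41504268
S_0' = S_0 - PV(D) = 23.5200 - 0.41504268 = 23.10495732
d1 = (ln(S_0'/K) + (r + sigma^2/2)*T) / (sigma*sqrt(T)) = -0.09785806
d2 = d1 - sigma*sqrt(T) = -0.33785806
exp(-rT) = 0.99775253
N(d1) = 0.46102250; N(d2) = 0.36773508
C = S_0' * N(d1) - K * exp(-rT) * N(d2) = 23.10495732 * 0.46102250 - 24.4000 * 0.99775253 * 0.36773508 = 1.6993


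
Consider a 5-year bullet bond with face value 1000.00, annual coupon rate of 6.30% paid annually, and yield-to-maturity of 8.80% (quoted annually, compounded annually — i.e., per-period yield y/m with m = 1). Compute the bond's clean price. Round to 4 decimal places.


Answer: Price = 902.2520

Derivation:
Coupon per period c = face * coupon_rate / m = 63.000000
Periods per year m = 1; per-period yield y/m = 0.088000
Number of cashflows N = 5
Cashflows (t years, CF_t, discount factor 1/(1+y/m)^(m*t), PV):
  t = 1.0000: CF_t = 63.000000, DF = 0.919118, PV = 57.904412
  t = 2.0000: CF_t = 63.000000, DF = 0.844777, PV = 53.220967
  t = 3.0000: CF_t = 63.000000, DF = 0.776450, PV = 48.916330
  t = 4.0000: CF_t = 63.000000, DF = 0.713649, PV = 44.959862
  t = 5.0000: CF_t = 1063.000000, DF = 0.655927, PV = 697.250425
Price P = sum_t PV_t = 902.251995


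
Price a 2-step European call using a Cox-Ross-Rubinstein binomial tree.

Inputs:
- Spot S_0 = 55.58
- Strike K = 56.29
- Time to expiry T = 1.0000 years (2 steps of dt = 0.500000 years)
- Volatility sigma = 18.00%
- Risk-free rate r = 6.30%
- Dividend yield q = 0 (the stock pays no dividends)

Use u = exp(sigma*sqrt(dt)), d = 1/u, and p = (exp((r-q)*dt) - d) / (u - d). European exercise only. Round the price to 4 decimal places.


dt = T/N = 0.500000
u = exp(sigma*sqrt(dt)) = 1.135734; d = 1/u = 0.880488
p = (exp((r-q)*dt) - d) / (u - d) = 0.593598
Discount per step: exp(-r*dt) = 0.968991
Stock lattice S(k, i) with i counting down-moves:
  k=0: S(0,0) = 55.5800
  k=1: S(1,0) = 63.1241; S(1,1) = 48.9375
  k=2: S(2,0) = 71.6922; S(2,1) = 55.5800; S(2,2) = 43.0889
Terminal payoffs V(N, i) = max(S_T - K, 0):
  V(2,0) = 15.402194; V(2,1) = 0.000000; V(2,2) = 0.000000
Backward induction: V(k, i) = exp(-r*dt) * [p * V(k+1, i) + (1-p) * V(k+1, i+1)].
  V(1,0) = exp(-r*dt) * [p*15.402194 + (1-p)*0.000000] = 8.859198
  V(1,1) = exp(-r*dt) * [p*0.000000 + (1-p)*0.000000] = 0.000000
  V(0,0) = exp(-r*dt) * [p*8.859198 + (1-p)*0.000000] = 5.095728

Answer: Price = V(0,0) = 5.0957


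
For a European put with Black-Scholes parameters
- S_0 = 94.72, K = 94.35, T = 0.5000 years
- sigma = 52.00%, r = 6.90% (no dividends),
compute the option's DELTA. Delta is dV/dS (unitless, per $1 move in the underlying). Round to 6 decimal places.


Answer: Delta = -0.386551

Derivation:
d1 = 0.2883197966; d2 = -0.0793757296
phi(d1) = 0.3827004595; exp(-qT) = 1.0000000000; exp(-rT) = 0.9660883397
N(-d1) = 0.3865509774
Delta = -exp(-qT) * N(-d1) = -1.0000000000 * 0.3865509774 = -0.386551


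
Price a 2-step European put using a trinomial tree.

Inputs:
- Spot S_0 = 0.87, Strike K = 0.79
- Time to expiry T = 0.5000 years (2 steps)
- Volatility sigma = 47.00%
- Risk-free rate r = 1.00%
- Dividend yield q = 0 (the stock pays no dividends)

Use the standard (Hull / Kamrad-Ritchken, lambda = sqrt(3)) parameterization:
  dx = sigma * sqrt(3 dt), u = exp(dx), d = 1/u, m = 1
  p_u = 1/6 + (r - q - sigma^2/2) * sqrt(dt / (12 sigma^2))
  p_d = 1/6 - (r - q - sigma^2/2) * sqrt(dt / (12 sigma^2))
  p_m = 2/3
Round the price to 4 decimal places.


Answer: Price = V(0,0) = 0.0710

Derivation:
dt = T/N = 0.250000; dx = sigma*sqrt(3*dt) = 0.407032
u = exp(dx) = 1.502352; d = 1/u = 0.665623
p_u = 0.135818, p_m = 0.666667, p_d = 0.197515
Discount per step: exp(-r*dt) = 0.997503
Stock lattice S(k, j) with j the centered position index:
  k=0: S(0,+0) = 0.8700
  k=1: S(1,-1) = 0.5791; S(1,+0) = 0.8700; S(1,+1) = 1.3070
  k=2: S(2,-2) = 0.3855; S(2,-1) = 0.5791; S(2,+0) = 0.8700; S(2,+1) = 1.3070; S(2,+2) = 1.9636
Terminal payoffs V(N, j) = max(K - S_T, 0):
  V(2,-2) = 0.404543; V(2,-1) = 0.210908; V(2,+0) = 0.000000; V(2,+1) = 0.000000; V(2,+2) = 0.000000
Backward induction: V(k, j) = exp(-r*dt) * [p_u * V(k+1, j+1) + p_m * V(k+1, j) + p_d * V(k+1, j-1)]
  V(1,-1) = exp(-r*dt) * [p_u*0.000000 + p_m*0.210908 + p_d*0.404543] = 0.219958
  V(1,+0) = exp(-r*dt) * [p_u*0.000000 + p_m*0.000000 + p_d*0.210908] = 0.041553
  V(1,+1) = exp(-r*dt) * [p_u*0.000000 + p_m*0.000000 + p_d*0.000000] = 0.000000
  V(0,+0) = exp(-r*dt) * [p_u*0.000000 + p_m*0.041553 + p_d*0.219958] = 0.070970


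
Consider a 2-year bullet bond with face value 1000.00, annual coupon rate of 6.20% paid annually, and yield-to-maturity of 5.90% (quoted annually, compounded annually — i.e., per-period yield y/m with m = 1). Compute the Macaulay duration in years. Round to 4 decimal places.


Coupon per period c = face * coupon_rate / m = 62.000000
Periods per year m = 1; per-period yield y/m = 0.059000
Number of cashflows N = 2
Cashflows (t years, CF_t, discount factor 1/(1+y/m)^(m*t), PV):
  t = 1.0000: CF_t = 62.000000, DF = 0.944287, PV = 58.545798
  t = 2.0000: CF_t = 1062.000000, DF = 0.891678, PV = 946.962097
Price P = sum_t PV_t = 1005.507895
Macaulay numerator sum_t t * PV_t:
  t * PV_t at t = 1.0000: 58.545798
  t * PV_t at t = 2.0000: 1893.924195
Macaulay duration D = (sum_t t * PV_t) / P = 1952.469993 / 1005.507895 = 1.941775

Answer: Macaulay duration = 1.9418 years
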